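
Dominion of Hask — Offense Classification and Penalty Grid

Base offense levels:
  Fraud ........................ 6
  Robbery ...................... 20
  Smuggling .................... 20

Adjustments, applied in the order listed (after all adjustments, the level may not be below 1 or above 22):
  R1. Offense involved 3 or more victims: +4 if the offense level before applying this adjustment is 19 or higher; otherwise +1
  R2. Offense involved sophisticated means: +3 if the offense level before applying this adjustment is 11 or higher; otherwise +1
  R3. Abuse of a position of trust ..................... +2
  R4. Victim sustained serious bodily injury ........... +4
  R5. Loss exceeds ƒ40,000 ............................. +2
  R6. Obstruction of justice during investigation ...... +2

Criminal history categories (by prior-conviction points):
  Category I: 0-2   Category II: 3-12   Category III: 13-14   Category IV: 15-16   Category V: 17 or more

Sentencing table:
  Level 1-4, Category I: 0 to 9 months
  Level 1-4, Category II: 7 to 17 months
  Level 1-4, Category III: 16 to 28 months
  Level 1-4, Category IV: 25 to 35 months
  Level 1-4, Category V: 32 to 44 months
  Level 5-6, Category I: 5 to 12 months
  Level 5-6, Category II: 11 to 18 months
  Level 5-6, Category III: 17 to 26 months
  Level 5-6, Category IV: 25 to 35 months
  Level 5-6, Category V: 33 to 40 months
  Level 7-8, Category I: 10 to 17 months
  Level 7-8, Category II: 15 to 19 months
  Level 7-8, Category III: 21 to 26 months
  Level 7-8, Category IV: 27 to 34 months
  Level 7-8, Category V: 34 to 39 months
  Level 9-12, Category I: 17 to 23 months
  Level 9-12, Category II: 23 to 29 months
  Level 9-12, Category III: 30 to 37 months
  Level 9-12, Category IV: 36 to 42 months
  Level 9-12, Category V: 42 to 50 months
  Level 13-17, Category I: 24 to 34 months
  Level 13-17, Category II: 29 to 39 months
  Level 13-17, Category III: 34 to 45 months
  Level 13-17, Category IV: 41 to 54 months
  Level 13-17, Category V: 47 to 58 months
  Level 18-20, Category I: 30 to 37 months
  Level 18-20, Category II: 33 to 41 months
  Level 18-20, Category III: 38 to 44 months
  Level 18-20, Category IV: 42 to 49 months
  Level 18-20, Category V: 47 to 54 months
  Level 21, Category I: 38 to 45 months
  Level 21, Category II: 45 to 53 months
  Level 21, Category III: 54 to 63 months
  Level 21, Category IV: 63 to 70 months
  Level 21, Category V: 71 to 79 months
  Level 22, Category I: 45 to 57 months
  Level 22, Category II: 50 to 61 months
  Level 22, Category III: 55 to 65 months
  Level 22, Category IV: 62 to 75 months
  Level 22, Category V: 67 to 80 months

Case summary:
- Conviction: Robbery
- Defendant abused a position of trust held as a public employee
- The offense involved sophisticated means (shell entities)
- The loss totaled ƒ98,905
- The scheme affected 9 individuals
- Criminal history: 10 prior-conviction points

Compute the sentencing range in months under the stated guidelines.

50-61 months

Base offense level for robbery: 20.
R1 applies (level before this adjustment is 20 ≥ 19, so +4): 20 + 4 = 24.
R2 applies (level before this adjustment is 24 ≥ 11, so +3): 24 + 3 = 27.
R3 applies: 27 + 2 = 29.
R5 applies: 29 + 2 = 31.
R6 does not apply.
Level 31 exceeds the maximum of 22; capped at 22.
Final offense level: 22.
Criminal history: 10 prior points → Category II (3-12).
Level 22 falls in the 22 band.
Grid: Level 22 × Category II = 50-61 months.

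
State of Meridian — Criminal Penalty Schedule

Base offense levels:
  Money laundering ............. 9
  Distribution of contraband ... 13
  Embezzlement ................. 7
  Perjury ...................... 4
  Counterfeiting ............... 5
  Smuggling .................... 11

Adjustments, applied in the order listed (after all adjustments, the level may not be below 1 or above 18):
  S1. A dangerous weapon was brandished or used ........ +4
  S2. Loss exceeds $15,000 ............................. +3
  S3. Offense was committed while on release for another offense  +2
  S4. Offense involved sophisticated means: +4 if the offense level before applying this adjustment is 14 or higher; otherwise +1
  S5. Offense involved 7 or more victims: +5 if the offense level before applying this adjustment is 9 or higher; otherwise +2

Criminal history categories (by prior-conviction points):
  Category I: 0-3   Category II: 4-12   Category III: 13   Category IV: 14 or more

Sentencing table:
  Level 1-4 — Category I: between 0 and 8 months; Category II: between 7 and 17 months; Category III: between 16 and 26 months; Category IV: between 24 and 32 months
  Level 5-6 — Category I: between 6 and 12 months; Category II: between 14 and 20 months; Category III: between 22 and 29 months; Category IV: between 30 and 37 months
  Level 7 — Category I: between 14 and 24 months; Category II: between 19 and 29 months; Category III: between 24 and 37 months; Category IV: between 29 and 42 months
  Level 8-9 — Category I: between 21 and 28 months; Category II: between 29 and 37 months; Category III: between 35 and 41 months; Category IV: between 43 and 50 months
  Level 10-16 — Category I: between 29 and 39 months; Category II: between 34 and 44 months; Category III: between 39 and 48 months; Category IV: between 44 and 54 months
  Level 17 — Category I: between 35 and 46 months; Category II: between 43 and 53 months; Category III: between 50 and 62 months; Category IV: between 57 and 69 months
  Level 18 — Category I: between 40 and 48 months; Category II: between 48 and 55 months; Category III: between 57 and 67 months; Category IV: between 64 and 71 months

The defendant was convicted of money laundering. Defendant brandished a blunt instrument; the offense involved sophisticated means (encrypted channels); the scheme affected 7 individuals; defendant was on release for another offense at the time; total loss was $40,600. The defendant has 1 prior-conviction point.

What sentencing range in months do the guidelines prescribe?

40-48 months

Base offense level for money laundering: 9.
S1 applies: 9 + 4 = 13.
S2 applies: 13 + 3 = 16.
S3 applies: 16 + 2 = 18.
S4 applies (level before this adjustment is 18 ≥ 14, so +4): 18 + 4 = 22.
S5 applies (level before this adjustment is 22 ≥ 9, so +5): 22 + 5 = 27.
Level 27 exceeds the maximum of 18; capped at 18.
Final offense level: 18.
Criminal history: 1 prior point → Category I (0-3).
Level 18 falls in the 18 band.
Grid: Level 18 × Category I = 40-48 months.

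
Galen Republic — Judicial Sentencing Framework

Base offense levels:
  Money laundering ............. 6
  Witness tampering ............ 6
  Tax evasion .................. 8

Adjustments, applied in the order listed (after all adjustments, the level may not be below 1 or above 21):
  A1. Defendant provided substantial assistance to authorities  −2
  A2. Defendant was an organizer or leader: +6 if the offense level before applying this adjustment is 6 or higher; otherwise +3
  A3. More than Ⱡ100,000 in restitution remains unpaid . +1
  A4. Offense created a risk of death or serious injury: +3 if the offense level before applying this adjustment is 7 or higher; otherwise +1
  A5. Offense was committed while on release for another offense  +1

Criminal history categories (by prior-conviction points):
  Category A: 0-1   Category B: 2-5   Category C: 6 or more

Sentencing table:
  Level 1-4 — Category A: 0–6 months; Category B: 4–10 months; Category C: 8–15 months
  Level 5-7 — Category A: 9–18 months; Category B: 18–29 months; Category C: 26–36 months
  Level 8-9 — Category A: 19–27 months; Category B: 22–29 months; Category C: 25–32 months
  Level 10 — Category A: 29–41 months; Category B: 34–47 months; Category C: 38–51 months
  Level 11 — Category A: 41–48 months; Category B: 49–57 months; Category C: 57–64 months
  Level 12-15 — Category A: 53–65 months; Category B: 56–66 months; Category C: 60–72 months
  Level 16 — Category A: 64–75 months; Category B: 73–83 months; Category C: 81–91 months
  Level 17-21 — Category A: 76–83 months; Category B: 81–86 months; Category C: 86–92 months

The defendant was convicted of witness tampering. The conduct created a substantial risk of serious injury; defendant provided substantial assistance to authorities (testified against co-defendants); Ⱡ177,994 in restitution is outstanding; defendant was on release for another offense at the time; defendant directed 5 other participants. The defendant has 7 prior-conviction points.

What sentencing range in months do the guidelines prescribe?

Base offense level for witness tampering: 6.
A1 applies: 6 − 2 = 4.
A2 applies (level before this adjustment is 4 < 6, so +3): 4 + 3 = 7.
A3 applies: 7 + 1 = 8.
A4 applies (level before this adjustment is 8 ≥ 7, so +3): 8 + 3 = 11.
A5 applies: 11 + 1 = 12.
Final offense level: 12.
Criminal history: 7 prior points → Category C (6+).
Level 12 falls in the 12-15 band.
Grid: Level 12-15 × Category C = 60-72 months.

60-72 months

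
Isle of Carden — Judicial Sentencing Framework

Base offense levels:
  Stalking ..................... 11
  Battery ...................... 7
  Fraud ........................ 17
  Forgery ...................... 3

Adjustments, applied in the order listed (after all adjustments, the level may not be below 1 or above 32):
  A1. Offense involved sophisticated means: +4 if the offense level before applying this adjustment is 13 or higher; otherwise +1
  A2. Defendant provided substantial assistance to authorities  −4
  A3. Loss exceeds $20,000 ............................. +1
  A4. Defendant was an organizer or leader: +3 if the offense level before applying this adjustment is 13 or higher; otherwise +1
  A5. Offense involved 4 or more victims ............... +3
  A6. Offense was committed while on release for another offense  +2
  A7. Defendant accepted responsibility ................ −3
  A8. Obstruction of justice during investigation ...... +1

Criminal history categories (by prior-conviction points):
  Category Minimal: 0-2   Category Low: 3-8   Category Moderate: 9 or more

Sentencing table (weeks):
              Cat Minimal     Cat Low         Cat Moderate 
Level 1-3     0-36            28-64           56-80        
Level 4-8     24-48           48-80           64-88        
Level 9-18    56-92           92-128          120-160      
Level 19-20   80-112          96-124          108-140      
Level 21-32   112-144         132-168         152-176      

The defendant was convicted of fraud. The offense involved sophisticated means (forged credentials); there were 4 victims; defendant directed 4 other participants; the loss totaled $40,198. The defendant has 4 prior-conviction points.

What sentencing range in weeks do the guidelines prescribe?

Base offense level for fraud: 17.
A1 applies (level before this adjustment is 17 ≥ 13, so +4): 17 + 4 = 21.
A2 does not apply.
A3 applies: 21 + 1 = 22.
A4 applies (level before this adjustment is 22 ≥ 13, so +3): 22 + 3 = 25.
A5 applies: 25 + 3 = 28.
A8 does not apply.
Final offense level: 28.
Criminal history: 4 prior points → Category Low (3-8).
Level 28 falls in the 21-32 band.
Grid: Level 21-32 × Category Low = 132-168 weeks.

132-168 weeks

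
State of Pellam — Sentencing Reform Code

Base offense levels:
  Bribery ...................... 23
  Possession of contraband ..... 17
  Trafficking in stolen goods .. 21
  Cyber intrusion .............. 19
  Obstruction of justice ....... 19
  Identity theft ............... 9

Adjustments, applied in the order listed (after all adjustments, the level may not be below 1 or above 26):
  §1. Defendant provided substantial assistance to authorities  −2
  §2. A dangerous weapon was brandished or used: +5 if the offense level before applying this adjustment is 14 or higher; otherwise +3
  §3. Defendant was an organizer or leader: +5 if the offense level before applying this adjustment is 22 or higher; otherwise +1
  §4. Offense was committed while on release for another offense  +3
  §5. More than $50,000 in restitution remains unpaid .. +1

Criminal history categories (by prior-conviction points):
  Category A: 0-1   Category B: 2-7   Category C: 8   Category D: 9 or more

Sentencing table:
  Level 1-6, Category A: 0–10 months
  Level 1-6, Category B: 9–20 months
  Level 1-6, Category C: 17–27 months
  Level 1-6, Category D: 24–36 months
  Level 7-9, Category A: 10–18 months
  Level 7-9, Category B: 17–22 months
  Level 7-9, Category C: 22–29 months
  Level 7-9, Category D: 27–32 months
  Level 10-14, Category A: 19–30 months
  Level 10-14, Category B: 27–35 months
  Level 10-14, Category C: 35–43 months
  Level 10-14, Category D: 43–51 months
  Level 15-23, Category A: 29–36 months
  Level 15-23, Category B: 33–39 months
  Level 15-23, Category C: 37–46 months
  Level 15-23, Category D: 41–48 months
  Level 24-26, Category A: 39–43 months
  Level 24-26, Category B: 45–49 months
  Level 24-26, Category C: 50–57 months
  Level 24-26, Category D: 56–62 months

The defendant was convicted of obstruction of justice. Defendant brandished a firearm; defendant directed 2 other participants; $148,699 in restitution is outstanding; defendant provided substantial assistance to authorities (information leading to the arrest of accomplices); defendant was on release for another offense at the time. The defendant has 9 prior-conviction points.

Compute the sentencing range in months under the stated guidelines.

Base offense level for obstruction of justice: 19.
§1 applies: 19 − 2 = 17.
§2 applies (level before this adjustment is 17 ≥ 14, so +5): 17 + 5 = 22.
§3 applies (level before this adjustment is 22 ≥ 22, so +5): 22 + 5 = 27.
§4 applies: 27 + 3 = 30.
§5 applies: 30 + 1 = 31.
Level 31 exceeds the maximum of 26; capped at 26.
Final offense level: 26.
Criminal history: 9 prior points → Category D (9+).
Level 26 falls in the 24-26 band.
Grid: Level 24-26 × Category D = 56-62 months.

56-62 months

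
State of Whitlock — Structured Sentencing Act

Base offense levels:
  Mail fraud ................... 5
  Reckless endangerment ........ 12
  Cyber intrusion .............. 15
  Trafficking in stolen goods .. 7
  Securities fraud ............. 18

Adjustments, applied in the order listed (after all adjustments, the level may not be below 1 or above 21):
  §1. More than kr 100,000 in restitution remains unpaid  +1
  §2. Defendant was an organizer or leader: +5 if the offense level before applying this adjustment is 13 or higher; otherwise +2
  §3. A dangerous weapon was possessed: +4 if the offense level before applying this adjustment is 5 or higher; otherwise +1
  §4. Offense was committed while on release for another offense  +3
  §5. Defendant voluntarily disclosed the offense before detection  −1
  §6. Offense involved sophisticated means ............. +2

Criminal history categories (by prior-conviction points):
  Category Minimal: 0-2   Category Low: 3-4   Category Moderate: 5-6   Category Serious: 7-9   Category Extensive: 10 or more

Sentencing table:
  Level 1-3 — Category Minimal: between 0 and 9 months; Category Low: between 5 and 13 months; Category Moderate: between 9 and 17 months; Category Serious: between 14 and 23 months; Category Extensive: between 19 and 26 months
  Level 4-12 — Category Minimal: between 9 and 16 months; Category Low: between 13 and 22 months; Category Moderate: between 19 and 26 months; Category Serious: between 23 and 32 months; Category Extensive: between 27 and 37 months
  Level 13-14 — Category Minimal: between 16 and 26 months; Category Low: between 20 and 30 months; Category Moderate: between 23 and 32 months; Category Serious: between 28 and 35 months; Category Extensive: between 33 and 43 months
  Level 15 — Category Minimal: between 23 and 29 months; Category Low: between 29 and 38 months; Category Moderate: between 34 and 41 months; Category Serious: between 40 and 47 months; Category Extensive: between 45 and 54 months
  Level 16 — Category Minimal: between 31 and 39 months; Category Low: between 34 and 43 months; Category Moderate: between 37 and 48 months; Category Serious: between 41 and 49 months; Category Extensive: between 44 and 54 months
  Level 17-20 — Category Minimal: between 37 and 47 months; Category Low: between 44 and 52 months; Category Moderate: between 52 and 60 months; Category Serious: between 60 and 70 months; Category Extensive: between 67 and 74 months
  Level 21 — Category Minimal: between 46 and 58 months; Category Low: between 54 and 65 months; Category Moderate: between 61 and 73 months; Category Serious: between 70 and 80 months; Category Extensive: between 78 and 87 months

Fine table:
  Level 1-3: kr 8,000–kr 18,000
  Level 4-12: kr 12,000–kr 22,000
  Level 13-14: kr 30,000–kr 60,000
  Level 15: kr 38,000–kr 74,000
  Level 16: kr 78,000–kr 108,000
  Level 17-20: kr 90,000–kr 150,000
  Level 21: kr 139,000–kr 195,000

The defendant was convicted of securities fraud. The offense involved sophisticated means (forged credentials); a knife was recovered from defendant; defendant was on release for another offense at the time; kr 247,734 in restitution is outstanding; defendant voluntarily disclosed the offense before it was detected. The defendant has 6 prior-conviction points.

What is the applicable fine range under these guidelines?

kr 139,000–kr 195,000

Base offense level for securities fraud: 18.
§1 applies: 18 + 1 = 19.
§3 applies (level before this adjustment is 19 ≥ 5, so +4): 19 + 4 = 23.
§4 applies: 23 + 3 = 26.
§5 applies: 26 − 1 = 25.
§6 applies: 25 + 2 = 27.
Level 27 exceeds the maximum of 21; capped at 21.
Final offense level: 21.
Level 21 falls in the 21 band.
Fine table: Level 21 → kr 139,000–kr 195,000.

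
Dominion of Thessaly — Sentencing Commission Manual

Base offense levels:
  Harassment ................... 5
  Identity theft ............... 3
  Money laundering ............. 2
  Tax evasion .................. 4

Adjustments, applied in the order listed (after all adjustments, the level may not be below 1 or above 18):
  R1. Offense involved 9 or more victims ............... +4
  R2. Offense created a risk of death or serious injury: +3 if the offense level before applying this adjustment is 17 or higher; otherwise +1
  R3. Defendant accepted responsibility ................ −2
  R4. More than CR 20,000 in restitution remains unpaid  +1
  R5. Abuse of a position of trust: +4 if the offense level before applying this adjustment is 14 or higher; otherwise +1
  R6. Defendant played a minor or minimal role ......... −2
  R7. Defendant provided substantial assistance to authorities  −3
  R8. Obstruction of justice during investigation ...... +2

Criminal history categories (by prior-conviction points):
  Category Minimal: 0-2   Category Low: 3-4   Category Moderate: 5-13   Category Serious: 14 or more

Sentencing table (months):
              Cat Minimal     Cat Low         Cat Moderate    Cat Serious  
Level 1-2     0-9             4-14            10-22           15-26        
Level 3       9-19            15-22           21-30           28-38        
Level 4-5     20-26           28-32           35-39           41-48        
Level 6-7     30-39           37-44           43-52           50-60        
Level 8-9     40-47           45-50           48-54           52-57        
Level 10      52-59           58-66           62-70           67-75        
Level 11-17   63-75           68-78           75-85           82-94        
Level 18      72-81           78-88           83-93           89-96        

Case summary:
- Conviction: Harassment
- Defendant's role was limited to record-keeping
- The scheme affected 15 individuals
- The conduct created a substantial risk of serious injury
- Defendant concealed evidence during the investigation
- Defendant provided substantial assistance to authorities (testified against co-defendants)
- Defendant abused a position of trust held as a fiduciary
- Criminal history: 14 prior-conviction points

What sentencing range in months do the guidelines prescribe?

52-57 months

Base offense level for harassment: 5.
R1 applies: 5 + 4 = 9.
R2 applies (level before this adjustment is 9 < 17, so +1): 9 + 1 = 10.
R3 does not apply.
R5 applies (level before this adjustment is 10 < 14, so +1): 10 + 1 = 11.
R6 applies: 11 − 2 = 9.
R7 applies: 9 − 3 = 6.
R8 applies: 6 + 2 = 8.
Final offense level: 8.
Criminal history: 14 prior points → Category Serious (14+).
Level 8 falls in the 8-9 band.
Grid: Level 8-9 × Category Serious = 52-57 months.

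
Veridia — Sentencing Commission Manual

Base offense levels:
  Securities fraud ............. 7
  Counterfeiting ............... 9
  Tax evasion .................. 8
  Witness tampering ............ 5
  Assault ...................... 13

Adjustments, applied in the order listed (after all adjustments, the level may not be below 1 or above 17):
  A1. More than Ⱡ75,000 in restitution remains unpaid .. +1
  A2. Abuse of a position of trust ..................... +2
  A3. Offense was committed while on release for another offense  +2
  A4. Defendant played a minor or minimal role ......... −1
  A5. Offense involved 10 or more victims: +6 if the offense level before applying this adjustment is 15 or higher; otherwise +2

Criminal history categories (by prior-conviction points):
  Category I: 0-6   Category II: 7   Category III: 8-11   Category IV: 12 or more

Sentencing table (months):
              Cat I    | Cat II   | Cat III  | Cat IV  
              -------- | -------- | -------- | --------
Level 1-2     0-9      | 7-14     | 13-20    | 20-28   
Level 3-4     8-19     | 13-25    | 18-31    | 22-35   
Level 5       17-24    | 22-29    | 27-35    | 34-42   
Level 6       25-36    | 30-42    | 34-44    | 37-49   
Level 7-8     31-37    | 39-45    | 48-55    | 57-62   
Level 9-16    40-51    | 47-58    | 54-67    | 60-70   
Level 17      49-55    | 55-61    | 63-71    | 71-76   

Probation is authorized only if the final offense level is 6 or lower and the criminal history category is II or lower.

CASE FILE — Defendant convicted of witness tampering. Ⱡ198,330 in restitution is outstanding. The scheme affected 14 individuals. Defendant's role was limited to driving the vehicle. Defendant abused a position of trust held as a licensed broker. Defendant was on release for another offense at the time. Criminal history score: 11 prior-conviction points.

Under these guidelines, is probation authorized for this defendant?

Base offense level for witness tampering: 5.
A1 applies: 5 + 1 = 6.
A2 applies: 6 + 2 = 8.
A3 applies: 8 + 2 = 10.
A4 applies: 10 − 1 = 9.
A5 applies (level before this adjustment is 9 < 15, so +2): 9 + 2 = 11.
Final offense level: 11.
Criminal history: 11 prior points → Category III (8-11).
Level 11 falls in the 9-16 band.
Grid: Level 9-16 × Category III = 54-67 months.
Probation check: level 11 > 6 and category III > II → not eligible.

No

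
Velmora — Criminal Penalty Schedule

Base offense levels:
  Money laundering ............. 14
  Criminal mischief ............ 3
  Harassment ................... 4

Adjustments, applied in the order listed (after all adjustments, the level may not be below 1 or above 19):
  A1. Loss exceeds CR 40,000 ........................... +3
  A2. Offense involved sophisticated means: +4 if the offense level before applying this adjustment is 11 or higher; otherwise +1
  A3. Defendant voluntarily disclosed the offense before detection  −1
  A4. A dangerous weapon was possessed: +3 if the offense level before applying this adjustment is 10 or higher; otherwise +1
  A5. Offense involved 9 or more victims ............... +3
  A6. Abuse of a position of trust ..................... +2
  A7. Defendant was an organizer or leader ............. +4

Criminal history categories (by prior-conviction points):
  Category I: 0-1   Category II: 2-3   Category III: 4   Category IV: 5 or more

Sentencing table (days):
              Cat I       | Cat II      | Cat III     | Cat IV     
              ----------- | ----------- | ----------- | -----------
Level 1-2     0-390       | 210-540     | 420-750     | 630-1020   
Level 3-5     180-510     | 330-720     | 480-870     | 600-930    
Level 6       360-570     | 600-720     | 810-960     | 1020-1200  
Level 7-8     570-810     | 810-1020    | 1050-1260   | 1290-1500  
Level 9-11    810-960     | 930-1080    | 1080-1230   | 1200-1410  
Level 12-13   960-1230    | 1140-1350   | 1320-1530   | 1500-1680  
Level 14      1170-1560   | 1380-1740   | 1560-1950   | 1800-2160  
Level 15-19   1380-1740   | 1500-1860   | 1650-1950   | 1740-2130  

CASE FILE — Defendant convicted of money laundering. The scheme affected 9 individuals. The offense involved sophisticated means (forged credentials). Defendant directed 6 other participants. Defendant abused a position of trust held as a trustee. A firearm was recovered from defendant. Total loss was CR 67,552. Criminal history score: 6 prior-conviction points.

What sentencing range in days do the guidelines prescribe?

1740-2130 days

Base offense level for money laundering: 14.
A1 applies: 14 + 3 = 17.
A2 applies (level before this adjustment is 17 ≥ 11, so +4): 17 + 4 = 21.
A3 does not apply.
A4 applies (level before this adjustment is 21 ≥ 10, so +3): 21 + 3 = 24.
A5 applies: 24 + 3 = 27.
A6 applies: 27 + 2 = 29.
A7 applies: 29 + 4 = 33.
Level 33 exceeds the maximum of 19; capped at 19.
Final offense level: 19.
Criminal history: 6 prior points → Category IV (5+).
Level 19 falls in the 15-19 band.
Grid: Level 15-19 × Category IV = 1740-2130 days.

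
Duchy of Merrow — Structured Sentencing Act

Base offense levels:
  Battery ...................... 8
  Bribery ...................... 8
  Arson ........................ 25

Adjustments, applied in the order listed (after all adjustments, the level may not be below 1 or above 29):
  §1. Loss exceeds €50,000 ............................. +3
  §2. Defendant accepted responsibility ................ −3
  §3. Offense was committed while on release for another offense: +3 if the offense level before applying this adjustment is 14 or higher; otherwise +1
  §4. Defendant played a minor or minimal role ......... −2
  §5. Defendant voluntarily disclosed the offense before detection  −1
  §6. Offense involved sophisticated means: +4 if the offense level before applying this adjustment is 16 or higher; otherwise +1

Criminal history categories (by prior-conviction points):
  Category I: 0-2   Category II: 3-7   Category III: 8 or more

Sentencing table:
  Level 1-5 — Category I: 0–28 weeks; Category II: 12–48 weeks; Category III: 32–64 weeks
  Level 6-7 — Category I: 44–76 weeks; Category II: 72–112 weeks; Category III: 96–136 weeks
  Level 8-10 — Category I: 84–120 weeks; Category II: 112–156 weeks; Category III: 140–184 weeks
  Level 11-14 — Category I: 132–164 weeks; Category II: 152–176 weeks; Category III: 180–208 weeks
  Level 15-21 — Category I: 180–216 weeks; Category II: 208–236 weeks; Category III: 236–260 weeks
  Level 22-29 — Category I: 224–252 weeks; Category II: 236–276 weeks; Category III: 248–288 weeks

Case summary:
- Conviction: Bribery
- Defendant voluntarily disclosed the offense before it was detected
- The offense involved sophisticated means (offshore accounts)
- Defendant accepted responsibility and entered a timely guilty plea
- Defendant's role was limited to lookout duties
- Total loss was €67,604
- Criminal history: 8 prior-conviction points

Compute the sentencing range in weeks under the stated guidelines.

Base offense level for bribery: 8.
§1 applies: 8 + 3 = 11.
§2 applies: 11 − 3 = 8.
§4 applies: 8 − 2 = 6.
§5 applies: 6 − 1 = 5.
§6 applies (level before this adjustment is 5 < 16, so +1): 5 + 1 = 6.
Final offense level: 6.
Criminal history: 8 prior points → Category III (8+).
Level 6 falls in the 6-7 band.
Grid: Level 6-7 × Category III = 96-136 weeks.

96-136 weeks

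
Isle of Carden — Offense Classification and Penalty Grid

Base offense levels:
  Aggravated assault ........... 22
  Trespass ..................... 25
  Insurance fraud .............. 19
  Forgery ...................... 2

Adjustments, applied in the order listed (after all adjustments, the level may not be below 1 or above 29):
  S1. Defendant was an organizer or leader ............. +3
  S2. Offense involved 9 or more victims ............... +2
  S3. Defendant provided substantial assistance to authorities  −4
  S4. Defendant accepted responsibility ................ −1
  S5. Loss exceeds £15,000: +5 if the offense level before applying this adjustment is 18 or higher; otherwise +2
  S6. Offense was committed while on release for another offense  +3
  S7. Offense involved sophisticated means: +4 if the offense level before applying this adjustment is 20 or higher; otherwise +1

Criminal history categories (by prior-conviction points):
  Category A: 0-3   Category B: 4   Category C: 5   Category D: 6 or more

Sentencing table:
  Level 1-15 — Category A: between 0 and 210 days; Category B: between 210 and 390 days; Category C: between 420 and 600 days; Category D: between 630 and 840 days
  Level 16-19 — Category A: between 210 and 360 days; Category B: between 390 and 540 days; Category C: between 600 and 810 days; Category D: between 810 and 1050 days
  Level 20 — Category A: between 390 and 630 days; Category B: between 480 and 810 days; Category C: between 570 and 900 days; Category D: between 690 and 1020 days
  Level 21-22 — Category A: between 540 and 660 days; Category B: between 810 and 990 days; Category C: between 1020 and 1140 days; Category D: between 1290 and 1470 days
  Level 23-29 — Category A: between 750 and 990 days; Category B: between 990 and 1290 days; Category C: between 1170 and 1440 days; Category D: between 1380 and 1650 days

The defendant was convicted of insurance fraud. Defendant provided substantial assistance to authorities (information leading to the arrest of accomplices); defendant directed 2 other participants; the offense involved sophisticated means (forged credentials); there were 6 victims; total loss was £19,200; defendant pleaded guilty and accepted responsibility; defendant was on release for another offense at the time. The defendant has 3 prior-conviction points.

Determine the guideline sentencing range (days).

750-990 days

Base offense level for insurance fraud: 19.
S1 applies: 19 + 3 = 22.
S2 does not apply.
S3 applies: 22 − 4 = 18.
S4 applies: 18 − 1 = 17.
S5 applies (level before this adjustment is 17 < 18, so +2): 17 + 2 = 19.
S6 applies: 19 + 3 = 22.
S7 applies (level before this adjustment is 22 ≥ 20, so +4): 22 + 4 = 26.
Final offense level: 26.
Criminal history: 3 prior points → Category A (0-3).
Level 26 falls in the 23-29 band.
Grid: Level 23-29 × Category A = 750-990 days.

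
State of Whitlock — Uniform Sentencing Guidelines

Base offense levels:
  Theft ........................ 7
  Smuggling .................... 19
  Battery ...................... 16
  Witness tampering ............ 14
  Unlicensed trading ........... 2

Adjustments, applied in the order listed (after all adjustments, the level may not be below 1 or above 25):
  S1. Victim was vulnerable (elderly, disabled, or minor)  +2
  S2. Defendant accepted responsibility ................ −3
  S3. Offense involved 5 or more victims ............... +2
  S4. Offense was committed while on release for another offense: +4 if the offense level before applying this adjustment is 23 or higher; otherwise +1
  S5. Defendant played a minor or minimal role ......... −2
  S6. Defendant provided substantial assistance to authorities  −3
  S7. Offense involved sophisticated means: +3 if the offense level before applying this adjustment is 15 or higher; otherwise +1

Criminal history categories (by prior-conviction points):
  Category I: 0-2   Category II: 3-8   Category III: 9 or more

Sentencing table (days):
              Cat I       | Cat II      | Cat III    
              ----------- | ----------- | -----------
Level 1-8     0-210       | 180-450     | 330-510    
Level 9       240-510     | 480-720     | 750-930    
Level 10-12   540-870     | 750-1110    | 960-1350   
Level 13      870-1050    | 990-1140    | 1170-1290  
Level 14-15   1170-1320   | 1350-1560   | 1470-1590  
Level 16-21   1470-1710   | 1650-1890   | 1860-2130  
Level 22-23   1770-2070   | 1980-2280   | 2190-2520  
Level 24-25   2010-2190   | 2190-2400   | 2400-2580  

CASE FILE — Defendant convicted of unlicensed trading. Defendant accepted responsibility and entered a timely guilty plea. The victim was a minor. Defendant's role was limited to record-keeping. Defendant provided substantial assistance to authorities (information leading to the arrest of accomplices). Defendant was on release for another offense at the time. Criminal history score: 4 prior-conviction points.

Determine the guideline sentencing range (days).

180-450 days

Base offense level for unlicensed trading: 2.
S1 applies: 2 + 2 = 4.
S2 applies: 4 − 3 = 1.
S3 does not apply.
S4 applies (level before this adjustment is 1 < 23, so +1): 1 + 1 = 2.
S5 applies: 2 − 2 = 0.
S6 applies: 0 − 3 = -3.
S7 does not apply.
Level -3 is below the minimum of 1; floored at 1.
Final offense level: 1.
Criminal history: 4 prior points → Category II (3-8).
Level 1 falls in the 1-8 band.
Grid: Level 1-8 × Category II = 180-450 days.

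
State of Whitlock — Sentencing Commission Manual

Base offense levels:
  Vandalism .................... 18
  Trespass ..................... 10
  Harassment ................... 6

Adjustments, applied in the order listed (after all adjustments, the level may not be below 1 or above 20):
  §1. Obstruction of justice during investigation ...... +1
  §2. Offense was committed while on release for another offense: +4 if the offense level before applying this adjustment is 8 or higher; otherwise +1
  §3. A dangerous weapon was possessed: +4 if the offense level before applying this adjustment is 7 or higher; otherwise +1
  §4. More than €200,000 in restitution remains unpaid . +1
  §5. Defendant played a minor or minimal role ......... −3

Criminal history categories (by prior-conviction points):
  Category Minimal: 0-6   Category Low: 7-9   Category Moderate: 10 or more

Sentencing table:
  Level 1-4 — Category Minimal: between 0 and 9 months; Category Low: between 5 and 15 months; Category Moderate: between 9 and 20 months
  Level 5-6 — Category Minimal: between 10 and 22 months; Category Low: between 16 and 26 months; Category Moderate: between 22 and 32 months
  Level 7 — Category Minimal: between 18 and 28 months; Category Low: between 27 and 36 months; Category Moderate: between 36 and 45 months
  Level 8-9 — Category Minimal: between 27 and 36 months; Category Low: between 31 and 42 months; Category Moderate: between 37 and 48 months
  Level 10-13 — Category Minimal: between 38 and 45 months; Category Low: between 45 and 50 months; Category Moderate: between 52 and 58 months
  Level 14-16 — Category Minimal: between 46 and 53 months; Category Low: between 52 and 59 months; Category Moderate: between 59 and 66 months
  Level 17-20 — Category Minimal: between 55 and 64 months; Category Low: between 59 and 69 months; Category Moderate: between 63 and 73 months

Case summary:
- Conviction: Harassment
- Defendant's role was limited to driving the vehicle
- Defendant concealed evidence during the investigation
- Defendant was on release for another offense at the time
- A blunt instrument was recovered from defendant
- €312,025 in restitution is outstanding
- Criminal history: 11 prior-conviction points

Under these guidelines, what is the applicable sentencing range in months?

52-58 months

Base offense level for harassment: 6.
§1 applies: 6 + 1 = 7.
§2 applies (level before this adjustment is 7 < 8, so +1): 7 + 1 = 8.
§3 applies (level before this adjustment is 8 ≥ 7, so +4): 8 + 4 = 12.
§4 applies: 12 + 1 = 13.
§5 applies: 13 − 3 = 10.
Final offense level: 10.
Criminal history: 11 prior points → Category Moderate (10+).
Level 10 falls in the 10-13 band.
Grid: Level 10-13 × Category Moderate = 52-58 months.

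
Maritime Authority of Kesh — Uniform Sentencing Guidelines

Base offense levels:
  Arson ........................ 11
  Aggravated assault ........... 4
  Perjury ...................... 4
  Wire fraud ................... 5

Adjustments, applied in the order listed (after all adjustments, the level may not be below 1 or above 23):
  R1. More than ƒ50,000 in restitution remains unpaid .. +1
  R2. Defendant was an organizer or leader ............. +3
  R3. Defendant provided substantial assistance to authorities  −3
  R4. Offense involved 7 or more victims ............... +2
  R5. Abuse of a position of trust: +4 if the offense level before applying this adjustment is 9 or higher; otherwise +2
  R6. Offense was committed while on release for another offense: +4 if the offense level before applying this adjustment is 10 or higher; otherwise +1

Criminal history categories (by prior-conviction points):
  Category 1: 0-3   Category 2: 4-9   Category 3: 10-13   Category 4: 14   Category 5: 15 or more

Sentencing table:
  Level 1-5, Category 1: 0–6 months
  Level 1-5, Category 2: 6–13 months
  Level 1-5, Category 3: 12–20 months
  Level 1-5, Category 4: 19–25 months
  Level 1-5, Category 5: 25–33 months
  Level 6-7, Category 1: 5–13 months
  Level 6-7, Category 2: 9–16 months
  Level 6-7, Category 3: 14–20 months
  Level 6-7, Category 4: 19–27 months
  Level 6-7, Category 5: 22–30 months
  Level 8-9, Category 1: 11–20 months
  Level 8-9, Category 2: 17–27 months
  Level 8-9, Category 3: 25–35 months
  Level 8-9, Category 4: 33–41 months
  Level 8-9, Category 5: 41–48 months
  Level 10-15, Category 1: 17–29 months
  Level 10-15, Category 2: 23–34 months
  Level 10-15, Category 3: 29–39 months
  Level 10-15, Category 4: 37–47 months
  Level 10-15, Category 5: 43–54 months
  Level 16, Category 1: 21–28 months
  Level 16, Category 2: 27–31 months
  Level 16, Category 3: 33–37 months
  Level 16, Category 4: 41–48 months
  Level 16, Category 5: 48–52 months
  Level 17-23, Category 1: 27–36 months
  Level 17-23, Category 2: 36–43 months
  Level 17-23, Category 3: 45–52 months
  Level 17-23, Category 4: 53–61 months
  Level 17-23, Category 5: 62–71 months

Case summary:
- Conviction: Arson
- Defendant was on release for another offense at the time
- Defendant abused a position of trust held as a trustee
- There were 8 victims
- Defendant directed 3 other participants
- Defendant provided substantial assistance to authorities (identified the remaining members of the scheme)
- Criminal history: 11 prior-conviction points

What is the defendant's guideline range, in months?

45-52 months

Base offense level for arson: 11.
R1 does not apply.
R2 applies: 11 + 3 = 14.
R3 applies: 14 − 3 = 11.
R4 applies: 11 + 2 = 13.
R5 applies (level before this adjustment is 13 ≥ 9, so +4): 13 + 4 = 17.
R6 applies (level before this adjustment is 17 ≥ 10, so +4): 17 + 4 = 21.
Final offense level: 21.
Criminal history: 11 prior points → Category 3 (10-13).
Level 21 falls in the 17-23 band.
Grid: Level 17-23 × Category 3 = 45-52 months.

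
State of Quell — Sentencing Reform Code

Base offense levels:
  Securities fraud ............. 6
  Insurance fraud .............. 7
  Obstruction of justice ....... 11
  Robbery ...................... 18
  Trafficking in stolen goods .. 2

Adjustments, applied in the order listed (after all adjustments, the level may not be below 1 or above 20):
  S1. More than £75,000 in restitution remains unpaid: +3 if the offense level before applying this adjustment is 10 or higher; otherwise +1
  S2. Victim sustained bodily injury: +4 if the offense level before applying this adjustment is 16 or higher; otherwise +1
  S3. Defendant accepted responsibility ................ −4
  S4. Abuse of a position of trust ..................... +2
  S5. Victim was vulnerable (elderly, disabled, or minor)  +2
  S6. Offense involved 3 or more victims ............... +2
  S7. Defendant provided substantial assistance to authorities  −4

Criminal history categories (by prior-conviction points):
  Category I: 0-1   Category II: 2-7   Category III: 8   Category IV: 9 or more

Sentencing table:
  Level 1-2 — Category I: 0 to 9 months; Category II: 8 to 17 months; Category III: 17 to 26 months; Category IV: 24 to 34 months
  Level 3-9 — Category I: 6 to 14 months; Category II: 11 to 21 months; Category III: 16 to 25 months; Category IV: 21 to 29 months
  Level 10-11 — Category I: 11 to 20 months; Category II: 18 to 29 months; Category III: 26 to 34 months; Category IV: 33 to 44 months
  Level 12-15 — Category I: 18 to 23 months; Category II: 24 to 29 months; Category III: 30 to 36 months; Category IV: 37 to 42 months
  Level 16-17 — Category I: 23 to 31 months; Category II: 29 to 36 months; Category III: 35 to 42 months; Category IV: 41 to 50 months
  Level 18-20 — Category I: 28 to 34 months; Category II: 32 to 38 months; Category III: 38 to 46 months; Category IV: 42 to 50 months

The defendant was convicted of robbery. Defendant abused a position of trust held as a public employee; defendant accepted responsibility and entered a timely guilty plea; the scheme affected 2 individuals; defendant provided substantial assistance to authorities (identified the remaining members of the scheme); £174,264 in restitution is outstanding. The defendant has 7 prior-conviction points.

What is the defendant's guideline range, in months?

Base offense level for robbery: 18.
S1 applies (level before this adjustment is 18 ≥ 10, so +3): 18 + 3 = 21.
S3 applies: 21 − 4 = 17.
S4 applies: 17 + 2 = 19.
S5 does not apply.
S6 does not apply.
S7 applies: 19 − 4 = 15.
Final offense level: 15.
Criminal history: 7 prior points → Category II (2-7).
Level 15 falls in the 12-15 band.
Grid: Level 12-15 × Category II = 24-29 months.

24-29 months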